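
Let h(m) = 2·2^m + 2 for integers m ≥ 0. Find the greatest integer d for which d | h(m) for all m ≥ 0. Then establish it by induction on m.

d = 2

Computing the first values: h(0) = 4 and h(1) = 6; gcd(4, 6) = 2, so d ≤ 2.
We prove 2 | 2·2^m + 2 for all m ≥ 0 by induction on m.
When m = 0: h(0) = 4 = 2·(2), so 2 | h(0).
For the inductive step, assume it holds for an arbitrary j ≥ 0, i.e. 2 | h(j). Then
h(j+1) = 2·2^(j+1) + 2 = 2·(2·2^j + 2) - 2 = 2·h(j) - 2. The first term is divisible by 2 by the inductive hypothesis, and -2 is divisible by 2. Hence 2 | h(j+1).
By the principle of mathematical induction, the result holds for all m ≥ 0.
Therefore the largest such d is 2.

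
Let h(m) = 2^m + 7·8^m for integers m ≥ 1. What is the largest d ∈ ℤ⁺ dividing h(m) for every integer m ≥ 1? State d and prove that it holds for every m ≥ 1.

d = 2

Computing the first values: h(1) = 58 and h(2) = 452; gcd(58, 452) = 2, so d ≤ 2.
We prove 2 | 2^m + 7·8^m for all m ≥ 1 by induction on m.
Base step (m = 1): h(1) = 58 = 2·(29), so 2 | h(1).
Inductive step: suppose the statement holds for some p ≥ 1, i.e. 2 | h(p). Then
h(p+1) − 8·h(p) = (2^(p+1) + 7·8^(p+1)) − 8·(2^p + 7·8^p) = (1)·2^p·(2 − 8) = (-6)·2^p. Since 2 | h(p) by the inductive hypothesis, 2 | 8·h(p); and 2 | -6 since -6 = 2·-3. Therefore 2 | h(p+1).
By induction, the statement is established for all m ≥ 1.
Therefore the largest such d is 2.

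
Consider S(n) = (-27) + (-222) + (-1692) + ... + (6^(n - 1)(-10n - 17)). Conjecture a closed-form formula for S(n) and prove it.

S(n) = -6^n(2n + 3) + 3

We claim S(n) = -6^n(2n + 3) + 3 for all n ≥ 1.
Base case (n = 1): S(1) = -27, and the closed form gives -27. They agree.
Inductive step: suppose the statement holds for some p ≥ 1, so S(p) = -6^p(2p + 3) + 3.
Then S(p+1) = S(p) + (6^p(-10p - 27)) = (-6^p(2p + 3) + 3) + (6^p(-10p - 27)).
Simplifying, S(p+1) = -12·6^p·p - 30·6^p + 3 = -6^(p+1)(2(p+1) + 3) + 3,
which is the closed form with n = p+1.
By the principle of mathematical induction, the result holds for all n ≥ 1.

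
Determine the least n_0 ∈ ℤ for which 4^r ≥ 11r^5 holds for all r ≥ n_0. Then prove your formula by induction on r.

At r = 10: 1048576 < 1100000, so the inequality fails and n_0 ≥ 11. We prove 4^r ≥ 11r^5 for all r ≥ 11.
For the base case r = 11: 4^r = 4194304 and 11r^5 = 1771561, so 4194304 ≥ 1771561.
For the inductive step, assume it holds for an arbitrary i ≥ 11, so 4^i ≥ 11i^5.
Then 4^(i + 1) = 4·(4^i) ≥ 4·(11i^5).
Also, for i ≥ 11 we have 4·(11i^5) ≥ 11(i+1)^5, since 4 ≥ (1 + 1/i)^5 for all i ≥ 11.
Combining, 4^(i + 1) ≥ 11(i+1)^5.
By induction, the statement is established for all r ≥ 11.
Hence the smallest such n_0 is 11.

n_0 = 11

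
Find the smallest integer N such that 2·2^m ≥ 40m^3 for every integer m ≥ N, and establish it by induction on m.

At m = 16: 131072 < 163840, so the inequality fails and N ≥ 17. We prove 2·2^m ≥ 40m^3 for all m ≥ 17.
For the base case m = 17: 2·2^m = 262144 and 40m^3 = 196520, so 262144 ≥ 196520.
Inductive step: suppose the statement holds for some k ≥ 17, so 2·2^k ≥ 40k^3.
Then 2·2^(k + 1) = 2·(2·2^k) ≥ 2·(40k^3).
Also, for k ≥ 17 we have 2·(40k^3) ≥ 40(k+1)^3, since 2 ≥ (1 + 1/k)^3 for all k ≥ 17.
Combining, 2·2^(k + 1) ≥ 40(k+1)^3.
By induction, the statement is established for all m ≥ 17.
Hence the smallest such N is 17.

N = 17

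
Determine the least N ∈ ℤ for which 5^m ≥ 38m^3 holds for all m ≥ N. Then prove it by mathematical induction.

At m = 5: 3125 < 4750, so the inequality fails and N ≥ 6. We prove 5^m ≥ 38m^3 for all m ≥ 6.
For the base case m = 6: 5^m = 15625 and 38m^3 = 8208, so 15625 ≥ 8208.
For the inductive step, assume it holds for an arbitrary k ≥ 6, so 5^k ≥ 38k^3.
Then 5^(k + 1) = 5·(5^k) ≥ 5·(38k^3).
Also, for k ≥ 6 we have 5·(38k^3) ≥ 38(k+1)^3, since 5 ≥ (1 + 1/k)^3 for all k ≥ 6.
Combining, 5^(k + 1) ≥ 38(k+1)^3.
By induction, the statement is established for all m ≥ 6.
Hence the smallest such N is 6.

N = 6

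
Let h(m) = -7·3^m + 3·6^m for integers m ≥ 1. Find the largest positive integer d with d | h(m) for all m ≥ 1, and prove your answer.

d = 3

Computing the first values: h(1) = -3 and h(2) = 45; gcd(-3, 45) = 3, so d ≤ 3.
We prove 3 | -7·3^m + 3·6^m for all m ≥ 1 by induction on m.
Base case (m = 1): h(1) = -3 = 3·(-1), so 3 | h(1).
For the inductive step, assume it holds for an arbitrary p ≥ 1, i.e. 3 | h(p). Then
h(p+1) − 6·h(p) = (-7·3^(p+1) + 3·6^(p+1)) − 6·(-7·3^p + 3·6^p) = (-7)·3^p·(3 − 6) = (21)·3^p. Since 3 | h(p) by the inductive hypothesis, 3 | 6·h(p); and 3 | 21 since 21 = 3·7. Therefore 3 | h(p+1).
Hence, by induction on m, the claim holds for every m ≥ 1.
Therefore the largest such d is 3.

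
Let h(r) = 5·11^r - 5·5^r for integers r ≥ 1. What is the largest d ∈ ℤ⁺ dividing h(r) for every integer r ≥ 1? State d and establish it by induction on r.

d = 30

Computing the first values: h(1) = 30 and h(2) = 480; gcd(30, 480) = 30, so d ≤ 30.
We prove 30 | 5·11^r - 5·5^r for all r ≥ 1 by induction on r.
Base case (r = 1): h(1) = 30 = 30·(1), so 30 | h(1).
Suppose the result is true for r = j, i.e. 30 | h(j). Then
h(j+1) − 11·h(j) = (5·11^(j+1) - 5·5^(j+1)) − 11·(5·11^j - 5·5^j) = (-5)·5^j·(5 − 11) = (30)·5^j. Since 30 | h(j) by the inductive hypothesis, 30 | 11·h(j); and 30 | 30 since 30 = 30·1. Therefore 30 | h(j+1).
By induction, the statement is established for all r ≥ 1.
Therefore the largest such d is 30.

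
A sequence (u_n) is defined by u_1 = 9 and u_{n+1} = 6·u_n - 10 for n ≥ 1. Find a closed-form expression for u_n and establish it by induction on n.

Computing the first terms: u_1 = 9, u_2 = 44, u_3 = 254. This suggests u_n = 7·6^(n - 1) + 2.
For the base case n = 1: the formula gives 9 = 9 = u_1.
Suppose the result is true for n = k, so u_k = 7·6^(k - 1) + 2.
Then u_{k+1} = 6·u_k - 10 = 6·(7·6^(k - 1) + 2) - 10 = 7·6^k + 2 = 7·6^((k+1) - 1) + 2,
which is the claimed formula at n = k+1.
By induction, the statement is established for all n ≥ 1.

u_n = 7·6^(n - 1) + 2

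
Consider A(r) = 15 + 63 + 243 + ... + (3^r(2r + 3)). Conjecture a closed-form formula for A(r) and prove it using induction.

We claim A(r) = 3·3^r(r + 1) - 3 for all r ≥ 1.
For the base case r = 1: A(1) = 15, and the closed form gives 15. They agree.
Inductive step: suppose the statement holds for some m ≥ 1, so A(m) = 3·3^m(m + 1) - 3.
Then A(m+1) = A(m) + (3^(m + 1)(2m + 5)) = (3·3^m(m + 1) - 3) + (3^(m + 1)(2m + 5)).
Simplifying, A(m+1) = 9·3^m·m + 18·3^m - 3 = 3·3^(m+1)((m+1) + 1) - 3,
which is the closed form with r = m+1.
By the principle of mathematical induction, the result holds for all r ≥ 1.

A(r) = 3·3^r(r + 1) - 3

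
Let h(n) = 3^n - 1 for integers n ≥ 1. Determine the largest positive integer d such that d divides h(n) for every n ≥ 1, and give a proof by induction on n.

d = 2

Computing the first values: h(1) = 2 and h(2) = 8; gcd(2, 8) = 2, so d ≤ 2.
We prove 2 | 3^n - 1 for all n ≥ 1 by induction on n.
Base step (n = 1): h(1) = 2 = 2·(1), so 2 | h(1).
Suppose the result is true for n = j, i.e. 2 | h(j). Then
3^{j+1} − 1^{j+1} = 3·3^j − 1·1^j = 3·(3^j − 1^j) + (2)·1^j. The first term is divisible by 2 by the inductive hypothesis, and the second term (2)·1^j is divisible by 2 since 2 | 2. Hence 2 | h(j+1).
By induction, the statement is established for all n ≥ 1.
Therefore the largest such d is 2.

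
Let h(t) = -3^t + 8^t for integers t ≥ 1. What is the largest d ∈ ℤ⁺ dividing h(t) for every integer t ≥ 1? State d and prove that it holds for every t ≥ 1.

d = 5

Computing the first values: h(1) = 5 and h(2) = 55; gcd(5, 55) = 5, so d ≤ 5.
We prove 5 | -3^t + 8^t for all t ≥ 1 by induction on t.
Base step (t = 1): h(1) = 5 = 5·(1), so 5 | h(1).
Inductive step: assume the claim holds for t = p, i.e. 5 | h(p). Then
8^{p+1} − 3^{p+1} = 8·8^p − 3·3^p = 8·(8^p − 3^p) + (5)·3^p. The first term is divisible by 5 by the inductive hypothesis, and the second term (5)·3^p is divisible by 5 since 5 | 5. Hence 5 | h(p+1).
This completes the induction.
Therefore the largest such d is 5.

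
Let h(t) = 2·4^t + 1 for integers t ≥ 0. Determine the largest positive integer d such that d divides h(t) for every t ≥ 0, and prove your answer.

Computing the first values: h(0) = 3 and h(1) = 9; gcd(3, 9) = 3, so d ≤ 3.
We prove 3 | 2·4^t + 1 for all t ≥ 0 by induction on t.
Base step (t = 0): h(0) = 3 = 3·(1), so 3 | h(0).
Suppose the result is true for t = k, i.e. 3 | h(k). Then
h(k+1) = 2·4^(k+1) + 1 = 4·(2·4^k + 1) - 3 = 4·h(k) - 3. The first term is divisible by 3 by the inductive hypothesis, and -3 is divisible by 3. Hence 3 | h(k+1).
By the principle of mathematical induction, the result holds for all t ≥ 0.
Therefore the largest such d is 3.

d = 3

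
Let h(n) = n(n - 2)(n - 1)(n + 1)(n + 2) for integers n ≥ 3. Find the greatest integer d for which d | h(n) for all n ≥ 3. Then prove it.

Computing the first values: h(3) = 120 and h(4) = 720; gcd(120, 720) = 120, so d ≤ 120.
We prove 120 | n(n - 2)(n - 1)(n + 1)(n + 2) for all n ≥ 3 by induction on n.
For the base case n = 3: h(3) = 120 = 120·(1), so 120 | h(3).
Suppose the result is true for n = r, i.e. 120 | h(r). Then
h(r+1) − h(r) = (r-1)·r·(r+1)·(r+2)·(r+3) − (r-2)·(r-1)·r·(r+1)·(r+2) = (r-1)·r·(r+1)·(r+2)·[(r+3) − (r-2)] = 5·(r-1)·r·(r+1)·(r+2). The product of 4 consecutive integers is divisible by (4)! = 24, so h(r+1) − h(r) is divisible by 5·24 = 120. By the inductive hypothesis 120 | h(r), hence 120 | h(r+1).
By the principle of mathematical induction, the result holds for all n ≥ 3.
Therefore the largest such d is 120.

d = 120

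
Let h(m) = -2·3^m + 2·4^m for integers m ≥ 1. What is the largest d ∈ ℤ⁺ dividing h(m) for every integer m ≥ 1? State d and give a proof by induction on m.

Computing the first values: h(1) = 2 and h(2) = 14; gcd(2, 14) = 2, so d ≤ 2.
We prove 2 | -2·3^m + 2·4^m for all m ≥ 1 by induction on m.
Base case (m = 1): h(1) = 2 = 2·(1), so 2 | h(1).
Suppose the result is true for m = j, i.e. 2 | h(j). Then
h(j+1) − 4·h(j) = (-2·3^(j+1) + 2·4^(j+1)) − 4·(-2·3^j + 2·4^j) = (-2)·3^j·(3 − 4) = (2)·3^j. Since 2 | h(j) by the inductive hypothesis, 2 | 4·h(j); and 2 | 2 since 2 = 2·1. Therefore 2 | h(j+1).
By induction, the statement is established for all m ≥ 1.
Therefore the largest such d is 2.

d = 2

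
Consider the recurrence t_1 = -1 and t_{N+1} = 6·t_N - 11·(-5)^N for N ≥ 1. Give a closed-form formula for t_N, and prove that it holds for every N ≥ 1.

Computing the first terms: t_1 = -1, t_2 = 49, t_3 = 19. This suggests t_N = (-5)^N + 4·6^(N - 1).
When N = 1: the formula gives -1 = -1 = t_1.
Inductive step: suppose the statement holds for some i ≥ 1, so t_i = (-5)^i + 4·6^(i - 1).
Then t_{i+1} = 6·t_i - 11·(-5)^i = 6·((-5)^i + 4·6^(i - 1)) - 11·(-5)^i = (-5)^(i + 1) + 4·6^i = (-5)^(i+1) + 4·6^((i+1) - 1),
which is the claimed formula at N = i+1.
By the principle of mathematical induction, the result holds for all N ≥ 1.

t_N = (-5)^N + 4·6^(N - 1)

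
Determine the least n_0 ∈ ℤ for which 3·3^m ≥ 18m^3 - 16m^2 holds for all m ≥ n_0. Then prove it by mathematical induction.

At m = 6: 2187 < 3312, so the inequality fails and n_0 ≥ 7. We prove 3·3^m ≥ 18m^3 - 16m^2 for all m ≥ 7.
When m = 7: 3·3^m = 6561 and 18m^3 - 16m^2 = 5390, so 6561 ≥ 5390.
For the inductive step, assume it holds for an arbitrary i ≥ 7, so 3·3^i ≥ 18i^3 - 16i^2.
Then 3·3^(i + 1) = 3·(3·3^i) ≥ 3·(18i^3 - 16i^2).
Also, for i ≥ 7 we have 3·(18i^3 - 16i^2) ≥ 18(i+1)^3 - 16(i+1)^2, since 3·(18i^3 - 16i^2) − (18(i+1)^3 - 16(i+1)^2) = 36i^3 - 86i^2 - 22i - 2, which is nonnegative for all i ≥ 7.
Combining, 3·3^(i + 1) ≥ 18(i+1)^3 - 16(i+1)^2.
This completes the induction.
Hence the smallest such n_0 is 7.

n_0 = 7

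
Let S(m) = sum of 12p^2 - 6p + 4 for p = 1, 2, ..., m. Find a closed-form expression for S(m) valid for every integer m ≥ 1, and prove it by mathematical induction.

We claim S(m) = m(4m^2 + 3m + 3) for all m ≥ 1.
Base step (m = 1): S(1) = 10, and the closed form gives 10. They agree.
Suppose the result is true for m = p, so S(p) = p(4p^2 + 3p + 3).
Then S(p+1) = S(p) + (12p^2 + 18p + 10) = (p(4p^2 + 3p + 3)) + (12p^2 + 18p + 10).
Simplifying, S(p+1) = (p + 1)(4p^2 + 11p + 10) = (p+1)(4(p+1)^2 + 3(p+1) + 3),
which is the closed form with m = p+1.
This completes the induction.

S(m) = m(4m^2 + 3m + 3)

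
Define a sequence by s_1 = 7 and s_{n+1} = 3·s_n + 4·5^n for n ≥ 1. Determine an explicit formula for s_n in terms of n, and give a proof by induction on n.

s_n = -3^n + 2·5^n

Computing the first terms: s_1 = 7, s_2 = 41, s_3 = 223. This suggests s_n = -3^n + 2·5^n.
When n = 1: the formula gives 7 = 7 = s_1.
For the inductive step, assume it holds for an arbitrary p ≥ 1, so s_p = -3^p + 2·5^p.
Then s_{p+1} = 3·s_p + 4·5^p = 3·(-3^p + 2·5^p) + 4·5^p = -3^(p + 1) + 2·5^(p + 1),
which is the claimed formula at n = p+1.
This completes the induction.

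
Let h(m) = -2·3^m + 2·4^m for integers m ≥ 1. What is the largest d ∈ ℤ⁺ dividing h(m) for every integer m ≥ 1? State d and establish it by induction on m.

Computing the first values: h(1) = 2 and h(2) = 14; gcd(2, 14) = 2, so d ≤ 2.
We prove 2 | -2·3^m + 2·4^m for all m ≥ 1 by induction on m.
Base step (m = 1): h(1) = 2 = 2·(1), so 2 | h(1).
Suppose the result is true for m = j, i.e. 2 | h(j). Then
h(j+1) − 4·h(j) = (-2·3^(j+1) + 2·4^(j+1)) − 4·(-2·3^j + 2·4^j) = (-2)·3^j·(3 − 4) = (2)·3^j. Since 2 | h(j) by the inductive hypothesis, 2 | 4·h(j); and 2 | 2 since 2 = 2·1. Therefore 2 | h(j+1).
By the principle of mathematical induction, the result holds for all m ≥ 1.
Therefore the largest such d is 2.

d = 2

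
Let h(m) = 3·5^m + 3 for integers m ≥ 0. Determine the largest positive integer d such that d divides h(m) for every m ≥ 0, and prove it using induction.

Computing the first values: h(0) = 6 and h(1) = 18; gcd(6, 18) = 6, so d ≤ 6.
We prove 6 | 3·5^m + 3 for all m ≥ 0 by induction on m.
Base case (m = 0): h(0) = 6 = 6·(1), so 6 | h(0).
Suppose the result is true for m = i, i.e. 6 | h(i). Then
h(i+1) = 3·5^(i+1) + 3 = 5·(3·5^i + 3) - 12 = 5·h(i) - 12. The first term is divisible by 6 by the inductive hypothesis, and -12 is divisible by 6. Hence 6 | h(i+1).
Hence, by induction on m, the claim holds for every m ≥ 0.
Therefore the largest such d is 6.

d = 6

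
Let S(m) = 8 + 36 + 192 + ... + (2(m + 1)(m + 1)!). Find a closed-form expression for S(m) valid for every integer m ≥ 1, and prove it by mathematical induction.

S(m) = 2(m + 2)! - 4

We claim S(m) = 2(m + 2)! - 4 for all m ≥ 1.
When m = 1: S(1) = 8, and the closed form gives 8. They agree.
Inductive step: suppose the statement holds for some r ≥ 1, so S(r) = 2(r + 2)! - 4.
Then S(r+1) = S(r) + (2(r + 2)(r + 2)!) = (2(r + 2)! - 4) + (2(r + 2)(r + 2)!).
Simplifying, S(r+1) = 2((r+1) + 2)! - 4,
which is the closed form with m = r+1.
This completes the induction.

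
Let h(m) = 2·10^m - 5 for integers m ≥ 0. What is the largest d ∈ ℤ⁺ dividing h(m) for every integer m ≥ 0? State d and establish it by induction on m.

d = 3

Computing the first values: h(0) = -3 and h(1) = 15; gcd(-3, 15) = 3, so d ≤ 3.
We prove 3 | 2·10^m - 5 for all m ≥ 0 by induction on m.
For the base case m = 0: h(0) = -3 = 3·(-1), so 3 | h(0).
Inductive step: suppose the statement holds for some k ≥ 0, i.e. 3 | h(k). Then
h(k+1) = 2·10^(k+1) - 5 = 10·(2·10^k - 5) + 45 = 10·h(k) + 45. The first term is divisible by 3 by the inductive hypothesis, and 45 is divisible by 3. Hence 3 | h(k+1).
By induction, the statement is established for all m ≥ 0.
Therefore the largest such d is 3.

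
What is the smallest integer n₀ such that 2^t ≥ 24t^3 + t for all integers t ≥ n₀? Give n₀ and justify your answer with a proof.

n₀ = 17

At t = 16: 65536 < 98320, so the inequality fails and n₀ ≥ 17. We prove 2^t ≥ 24t^3 + t for all t ≥ 17.
Base case (t = 17): 2^t = 131072 and 24t^3 + t = 117929, so 131072 ≥ 117929.
For the inductive step, assume it holds for an arbitrary j ≥ 17, so 2^j ≥ 24j^3 + j.
Then 2^(j + 1) = 2·(2^j) ≥ 2·(24j^3 + j).
Also, for j ≥ 17 we have 2·(24j^3 + j) ≥ 24(j+1)^3 + (j+1), since 2·(24j^3 + j) − (24(j+1)^3 + (j+1)) = 24j^3 - 72j^2 - 71j - 25, which is nonnegative for all j ≥ 17.
Combining, 2^(j + 1) ≥ 24(j+1)^3 + (j+1).
Hence, by induction on t, the claim holds for every t ≥ 17.
Hence the smallest such n₀ is 17.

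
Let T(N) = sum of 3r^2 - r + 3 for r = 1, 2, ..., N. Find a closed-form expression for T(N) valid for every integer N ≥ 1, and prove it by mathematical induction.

T(N) = N(N^2 + N + 3)

We claim T(N) = N(N^2 + N + 3) for all N ≥ 1.
When N = 1: T(1) = 5, and the closed form gives 5. They agree.
For the inductive step, assume it holds for an arbitrary r ≥ 1, so T(r) = r(r^2 + r + 3).
Then T(r+1) = T(r) + (-r + 3(r + 1)^2 + 2) = (r(r^2 + r + 3)) + (-r + 3(r + 1)^2 + 2).
Simplifying, T(r+1) = (r + 1)(r^2 + 3r + 5) = (r+1)((r+1)^2 + (r+1) + 3),
which is the closed form with N = r+1.
By induction, the statement is established for all N ≥ 1.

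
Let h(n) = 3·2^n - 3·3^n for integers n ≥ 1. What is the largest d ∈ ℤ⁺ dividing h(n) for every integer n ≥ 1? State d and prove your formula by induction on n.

Computing the first values: h(1) = -3 and h(2) = -15; gcd(-3, -15) = 3, so d ≤ 3.
We prove 3 | 3·2^n - 3·3^n for all n ≥ 1 by induction on n.
For the base case n = 1: h(1) = -3 = 3·(-1), so 3 | h(1).
Inductive step: suppose the statement holds for some p ≥ 1, i.e. 3 | h(p). Then
h(p+1) − 3·h(p) = (3·2^(p+1) - 3·3^(p+1)) − 3·(3·2^p - 3·3^p) = (3)·2^p·(2 − 3) = (-3)·2^p. Since 3 | h(p) by the inductive hypothesis, 3 | 3·h(p); and 3 | -3 since -3 = 3·-1. Therefore 3 | h(p+1).
By the principle of mathematical induction, the result holds for all n ≥ 1.
Therefore the largest such d is 3.

d = 3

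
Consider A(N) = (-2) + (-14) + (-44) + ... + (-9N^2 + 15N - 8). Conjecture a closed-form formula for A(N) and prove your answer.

A(N) = -N(3N^2 - 3N + 2)

We claim A(N) = -N(3N^2 - 3N + 2) for all N ≥ 1.
When N = 1: A(1) = -2, and the closed form gives -2. They agree.
Inductive step: assume the claim holds for N = r, so A(r) = r(-3r^2 + 3r - 2).
Then A(r+1) = A(r) + (15r - 9(r + 1)^2 + 7) = (r(-3r^2 + 3r - 2)) + (15r - 9(r + 1)^2 + 7).
Simplifying, A(r+1) = -(r + 1)(3r^2 + 3r + 2) = -(r+1)(3(r+1)^2 - 3(r+1) + 2),
which is the closed form with N = r+1.
By the principle of mathematical induction, the result holds for all N ≥ 1.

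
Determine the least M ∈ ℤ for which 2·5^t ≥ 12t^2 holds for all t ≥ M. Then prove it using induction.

At t = 1: 10 < 12, so the inequality fails and M ≥ 2. We prove 2·5^t ≥ 12t^2 for all t ≥ 2.
Base case (t = 2): 2·5^t = 50 and 12t^2 = 48, so 50 ≥ 48.
Inductive step: suppose the statement holds for some i ≥ 2, so 2·5^i ≥ 12i^2.
Then 2·5^(i + 1) = 5·(2·5^i) ≥ 5·(12i^2).
Also, for i ≥ 2 we have 5·(12i^2) ≥ 12(i+1)^2, since 5 ≥ (1 + 1/i)^2 for all i ≥ 2.
Combining, 2·5^(i + 1) ≥ 12(i+1)^2.
By the principle of mathematical induction, the result holds for all t ≥ 2.
Hence the smallest such M is 2.

M = 2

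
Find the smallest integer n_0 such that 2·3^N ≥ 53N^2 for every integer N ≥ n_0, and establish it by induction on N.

At N = 6: 1458 < 1908, so the inequality fails and n_0 ≥ 7. We prove 2·3^N ≥ 53N^2 for all N ≥ 7.
For the base case N = 7: 2·3^N = 4374 and 53N^2 = 2597, so 4374 ≥ 2597.
Inductive step: assume the claim holds for N = m, so 2·3^m ≥ 53m^2.
Then 2·3^(m + 1) = 3·(2·3^m) ≥ 3·(53m^2).
Also, for m ≥ 7 we have 3·(53m^2) ≥ 53(m+1)^2, since 3 ≥ (1 + 1/m)^2 for all m ≥ 7.
Combining, 2·3^(m + 1) ≥ 53(m+1)^2.
Hence, by induction on N, the claim holds for every N ≥ 7.
Hence the smallest such n_0 is 7.

n_0 = 7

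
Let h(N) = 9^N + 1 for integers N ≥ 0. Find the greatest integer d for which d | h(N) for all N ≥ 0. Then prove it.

d = 2

Computing the first values: h(0) = 2 and h(1) = 10; gcd(2, 10) = 2, so d ≤ 2.
We prove 2 | 9^N + 1 for all N ≥ 0 by induction on N.
Base case (N = 0): h(0) = 2 = 2·(1), so 2 | h(0).
For the inductive step, assume it holds for an arbitrary m ≥ 0, i.e. 2 | h(m). Then
h(m+1) = 9^(m+1) + 1 = 9·(9^m + 1) - 8 = 9·h(m) - 8. The first term is divisible by 2 by the inductive hypothesis, and -8 is divisible by 2. Hence 2 | h(m+1).
By the principle of mathematical induction, the result holds for all N ≥ 0.
Therefore the largest such d is 2.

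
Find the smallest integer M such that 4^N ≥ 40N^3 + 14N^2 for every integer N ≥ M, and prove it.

M = 7

At N = 6: 4096 < 9144, so the inequality fails and M ≥ 7. We prove 4^N ≥ 40N^3 + 14N^2 for all N ≥ 7.
For the base case N = 7: 4^N = 16384 and 40N^3 + 14N^2 = 14406, so 16384 ≥ 14406.
Suppose the result is true for N = p, so 4^p ≥ 40p^3 + 14p^2.
Then 4^(p + 1) = 4·(4^p) ≥ 4·(40p^3 + 14p^2).
Also, for p ≥ 7 we have 4·(40p^3 + 14p^2) ≥ 40(p+1)^3 + 14(p+1)^2, since 4·(40p^3 + 14p^2) − (40(p+1)^3 + 14(p+1)^2) = 120p^3 - 78p^2 - 148p - 54, which is nonnegative for all p ≥ 7.
Combining, 4^(p + 1) ≥ 40(p+1)^3 + 14(p+1)^2.
Hence, by induction on N, the claim holds for every N ≥ 7.
Hence the smallest such M is 7.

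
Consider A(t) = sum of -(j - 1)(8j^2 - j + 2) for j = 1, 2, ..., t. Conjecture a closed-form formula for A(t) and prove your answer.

We claim A(t) = -t(t - 1)(2t^2 + 3t + 2) for all t ≥ 1.
Base step (t = 1): A(1) = 0, and the closed form gives 0. They agree.
Inductive step: assume the claim holds for t = j, so A(j) = j(-2j^3 - j^2 + j + 2).
Then A(j+1) = A(j) + (-j(-j + 8(j + 1)^2 + 1)) = (j(-2j^3 - j^2 + j + 2)) + (-j(-j + 8(j + 1)^2 + 1)).
Simplifying, A(j+1) = -j(j + 1)(2j^2 + 7j + 7) = -(j+1)((j+1) - 1)(2(j+1)^2 + 3(j+1) + 2),
which is the closed form with t = j+1.
This completes the induction.

A(t) = -t(t - 1)(2t^2 + 3t + 2)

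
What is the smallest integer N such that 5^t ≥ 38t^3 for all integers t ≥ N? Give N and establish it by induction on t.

N = 6

At t = 5: 3125 < 4750, so the inequality fails and N ≥ 6. We prove 5^t ≥ 38t^3 for all t ≥ 6.
Base case (t = 6): 5^t = 15625 and 38t^3 = 8208, so 15625 ≥ 8208.
For the inductive step, assume it holds for an arbitrary m ≥ 6, so 5^m ≥ 38m^3.
Then 5^(m + 1) = 5·(5^m) ≥ 5·(38m^3).
Also, for m ≥ 6 we have 5·(38m^3) ≥ 38(m+1)^3, since 5 ≥ (1 + 1/m)^3 for all m ≥ 6.
Combining, 5^(m + 1) ≥ 38(m+1)^3.
This completes the induction.
Hence the smallest such N is 6.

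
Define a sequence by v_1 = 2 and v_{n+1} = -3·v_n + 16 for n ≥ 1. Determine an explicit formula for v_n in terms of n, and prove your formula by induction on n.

v_n = -2(-3)^(n - 1) + 4

Computing the first terms: v_1 = 2, v_2 = 10, v_3 = -14. This suggests v_n = -2(-3)^(n - 1) + 4.
For the base case n = 1: the formula gives 2 = 2 = v_1.
For the inductive step, assume it holds for an arbitrary r ≥ 1, so v_r = -2(-3)^(r - 1) + 4.
Then v_{r+1} = -3·v_r + 16 = -3·(-2(-3)^(r - 1) + 4) + 16 = -2(-3)^r + 4 = -2(-3)^((r+1) - 1) + 4,
which is the claimed formula at n = r+1.
By the principle of mathematical induction, the result holds for all n ≥ 1.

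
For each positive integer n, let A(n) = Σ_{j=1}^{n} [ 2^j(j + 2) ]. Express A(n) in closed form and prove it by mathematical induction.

We claim A(n) = 2·2^n(n + 1) - 2 for all n ≥ 1.
Base case (n = 1): A(1) = 6, and the closed form gives 6. They agree.
Suppose the result is true for n = j, so A(j) = 2·2^j(j + 1) - 2.
Then A(j+1) = A(j) + (2^(j + 1)(j + 3)) = (2·2^j(j + 1) - 2) + (2^(j + 1)(j + 3)).
Simplifying, A(j+1) = 4·2^j·j + 8·2^j - 2 = 2·2^(j+1)((j+1) + 1) - 2,
which is the closed form with n = j+1.
Hence, by induction on n, the claim holds for every n ≥ 1.

A(n) = 2·2^n(n + 1) - 2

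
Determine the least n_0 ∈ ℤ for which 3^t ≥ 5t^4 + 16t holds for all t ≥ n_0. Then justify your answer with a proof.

n_0 = 10

At t = 9: 19683 < 32949, so the inequality fails and n_0 ≥ 10. We prove 3^t ≥ 5t^4 + 16t for all t ≥ 10.
Base case (t = 10): 3^t = 59049 and 5t^4 + 16t = 50160, so 59049 ≥ 50160.
Inductive step: assume the claim holds for t = r, so 3^r ≥ 5r^4 + 16r.
Then 3^(r + 1) = 3·(3^r) ≥ 3·(5r^4 + 16r).
Also, for r ≥ 10 we have 3·(5r^4 + 16r) ≥ 5(r+1)^4 + 16(r+1), since 3·(5r^4 + 16r) − (5(r+1)^4 + 16(r+1)) = 10r^4 - 20r^3 - 30r^2 + 12r - 21, which is nonnegative for all r ≥ 10.
Combining, 3^(r + 1) ≥ 5(r+1)^4 + 16(r+1).
By the principle of mathematical induction, the result holds for all t ≥ 10.
Hence the smallest such n_0 is 10.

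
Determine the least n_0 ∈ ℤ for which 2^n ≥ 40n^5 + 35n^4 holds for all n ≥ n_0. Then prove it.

At n = 29: 536870912 < 845200795, so the inequality fails and n_0 ≥ 30. We prove 2^n ≥ 40n^5 + 35n^4 for all n ≥ 30.
When n = 30: 2^n = 1073741824 and 40n^5 + 35n^4 = 1000350000, so 1073741824 ≥ 1000350000.
Inductive step: suppose the statement holds for some p ≥ 30, so 2^p ≥ 40p^5 + 35p^4.
Then 2^(p + 1) = 2·(2^p) ≥ 2·(40p^5 + 35p^4).
Also, for p ≥ 30 we have 2·(40p^5 + 35p^4) ≥ 40(p+1)^5 + 35(p+1)^4, since 2·(40p^5 + 35p^4) − (40(p+1)^5 + 35(p+1)^4) = 40p^5 - 165p^4 - 540p^3 - 610p^2 - 340p - 75, which is nonnegative for all p ≥ 30.
Combining, 2^(p + 1) ≥ 40(p+1)^5 + 35(p+1)^4.
Hence, by induction on n, the claim holds for every n ≥ 30.
Hence the smallest such n_0 is 30.

n_0 = 30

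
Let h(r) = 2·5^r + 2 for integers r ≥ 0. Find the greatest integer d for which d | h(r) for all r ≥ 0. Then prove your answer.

d = 4

Computing the first values: h(0) = 4 and h(1) = 12; gcd(4, 12) = 4, so d ≤ 4.
We prove 4 | 2·5^r + 2 for all r ≥ 0 by induction on r.
When r = 0: h(0) = 4 = 4·(1), so 4 | h(0).
For the inductive step, assume it holds for an arbitrary m ≥ 0, i.e. 4 | h(m). Then
h(m+1) = 2·5^(m+1) + 2 = 5·(2·5^m + 2) - 8 = 5·h(m) - 8. The first term is divisible by 4 by the inductive hypothesis, and -8 is divisible by 4. Hence 4 | h(m+1).
Hence, by induction on r, the claim holds for every r ≥ 0.
Therefore the largest such d is 4.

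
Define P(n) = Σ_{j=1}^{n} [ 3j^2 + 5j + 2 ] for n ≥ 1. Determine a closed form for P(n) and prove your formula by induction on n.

P(n) = n(n^2 + 4n + 5)

We claim P(n) = n(n^2 + 4n + 5) for all n ≥ 1.
Base step (n = 1): P(1) = 10, and the closed form gives 10. They agree.
Suppose the result is true for n = j, so P(j) = j(j^2 + 4j + 5).
Then P(j+1) = P(j) + (3j^2 + 11j + 10) = (j(j^2 + 4j + 5)) + (3j^2 + 11j + 10).
Simplifying, P(j+1) = (j + 1)(j^2 + 6j + 10) = (j+1)((j+1)^2 + 4(j+1) + 5),
which is the closed form with n = j+1.
By induction, the statement is established for all n ≥ 1.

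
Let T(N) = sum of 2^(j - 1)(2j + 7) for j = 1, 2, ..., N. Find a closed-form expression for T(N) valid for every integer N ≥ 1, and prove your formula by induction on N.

T(N) = 2^N(2N + 5) - 5

We claim T(N) = 2^N(2N + 5) - 5 for all N ≥ 1.
For the base case N = 1: T(1) = 9, and the closed form gives 9. They agree.
Suppose the result is true for N = j, so T(j) = 2^j(2j + 5) - 5.
Then T(j+1) = T(j) + (2^j(2j + 9)) = (2^j(2j + 5) - 5) + (2^j(2j + 9)).
Simplifying, T(j+1) = 4·2^j·j + 14·2^j - 5 = 2^(j+1)(2(j+1) + 5) - 5,
which is the closed form with N = j+1.
By induction, the statement is established for all N ≥ 1.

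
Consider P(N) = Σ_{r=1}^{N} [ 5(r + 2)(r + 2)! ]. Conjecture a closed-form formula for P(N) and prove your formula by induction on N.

We claim P(N) = 5(N + 3)! - 30 for all N ≥ 1.
For the base case N = 1: P(1) = 90, and the closed form gives 90. They agree.
Suppose the result is true for N = r, so P(r) = 5(r + 3)! - 30.
Then P(r+1) = P(r) + (5(r + 3)(r + 3)!) = (5(r + 3)! - 30) + (5(r + 3)(r + 3)!).
Simplifying, P(r+1) = 5((r+1) + 3)! - 30,
which is the closed form with N = r+1.
By induction, the statement is established for all N ≥ 1.

P(N) = 5(N + 3)! - 30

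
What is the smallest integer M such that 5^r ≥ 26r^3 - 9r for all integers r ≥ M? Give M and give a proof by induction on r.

At r = 5: 3125 < 3205, so the inequality fails and M ≥ 6. We prove 5^r ≥ 26r^3 - 9r for all r ≥ 6.
Base step (r = 6): 5^r = 15625 and 26r^3 - 9r = 5562, so 15625 ≥ 5562.
Inductive step: suppose the statement holds for some k ≥ 6, so 5^k ≥ 26k^3 - 9k.
Then 5^(k + 1) = 5·(5^k) ≥ 5·(26k^3 - 9k).
Also, for k ≥ 6 we have 5·(26k^3 - 9k) ≥ 26(k+1)^3 - 9(k+1), since 5·(26k^3 - 9k) − (26(k+1)^3 - 9(k+1)) = 104k^3 - 78k^2 - 114k - 17, which is nonnegative for all k ≥ 6.
Combining, 5^(k + 1) ≥ 26(k+1)^3 - 9(k+1).
By the principle of mathematical induction, the result holds for all r ≥ 6.
Hence the smallest such M is 6.

M = 6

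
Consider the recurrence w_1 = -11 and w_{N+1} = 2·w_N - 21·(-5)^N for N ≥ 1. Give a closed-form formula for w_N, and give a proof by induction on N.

Computing the first terms: w_1 = -11, w_2 = 83, w_3 = -359. This suggests w_N = 3(-5)^N + 2^(N + 1).
Base case (N = 1): the formula gives -11 = -11 = w_1.
Inductive step: assume the claim holds for N = m, so w_m = 3(-5)^m + 2^(m + 1).
Then w_{m+1} = 2·w_m - 21·(-5)^m = 2·(3(-5)^m + 2^(m + 1)) - 21·(-5)^m = 3(-5)^(m + 1) + 2^(m + 2) = 3(-5)^(m+1) + 2^((m+1) + 1),
which is the claimed formula at N = m+1.
Hence, by induction on N, the claim holds for every N ≥ 1.

w_N = 3(-5)^N + 2^(N + 1)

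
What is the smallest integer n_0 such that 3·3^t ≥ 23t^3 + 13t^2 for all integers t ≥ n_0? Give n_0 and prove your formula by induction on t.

n_0 = 8

At t = 7: 6561 < 8526, so the inequality fails and n_0 ≥ 8. We prove 3·3^t ≥ 23t^3 + 13t^2 for all t ≥ 8.
When t = 8: 3·3^t = 19683 and 23t^3 + 13t^2 = 12608, so 19683 ≥ 12608.
Suppose the result is true for t = i, so 3·3^i ≥ 23i^3 + 13i^2.
Then 3·3^(i + 1) = 3·(3·3^i) ≥ 3·(23i^3 + 13i^2).
Also, for i ≥ 8 we have 3·(23i^3 + 13i^2) ≥ 23(i+1)^3 + 13(i+1)^2, since 3·(23i^3 + 13i^2) − (23(i+1)^3 + 13(i+1)^2) = 46i^3 - 43i^2 - 95i - 36, which is nonnegative for all i ≥ 8.
Combining, 3·3^(i + 1) ≥ 23(i+1)^3 + 13(i+1)^2.
Hence, by induction on t, the claim holds for every t ≥ 8.
Hence the smallest such n_0 is 8.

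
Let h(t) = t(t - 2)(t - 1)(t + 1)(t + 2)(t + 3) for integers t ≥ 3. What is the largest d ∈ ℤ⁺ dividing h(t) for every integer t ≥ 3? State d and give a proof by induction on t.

d = 720

Computing the first values: h(3) = 720 and h(4) = 5040; gcd(720, 5040) = 720, so d ≤ 720.
We prove 720 | t(t - 2)(t - 1)(t + 1)(t + 2)(t + 3) for all t ≥ 3 by induction on t.
When t = 3: h(3) = 720 = 720·(1), so 720 | h(3).
Suppose the result is true for t = p, i.e. 720 | h(p). Then
h(p+1) − h(p) = (p-1)·p·(p+1)·(p+2)·(p+3)·(p+4) − (p-2)·(p-1)·p·(p+1)·(p+2)·(p+3) = (p-1)·p·(p+1)·(p+2)·(p+3)·[(p+4) − (p-2)] = 6·(p-1)·p·(p+1)·(p+2)·(p+3). The product of 5 consecutive integers is divisible by (5)! = 120, so h(p+1) − h(p) is divisible by 6·120 = 720. By the inductive hypothesis 720 | h(p), hence 720 | h(p+1).
By the principle of mathematical induction, the result holds for all t ≥ 3.
Therefore the largest such d is 720.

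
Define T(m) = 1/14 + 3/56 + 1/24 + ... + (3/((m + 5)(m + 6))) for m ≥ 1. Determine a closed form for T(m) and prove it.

T(m) = m/(2(m + 6))

We claim T(m) = m/(2(m + 6)) for all m ≥ 1.
Base case (m = 1): T(1) = 1/14, and the closed form gives 1/14. They agree.
Suppose the result is true for m = j, so T(j) = j/(2(j + 6)).
Then T(j+1) = T(j) + (3/((j + 6)(j + 7))) = (j/(2(j + 6))) + (3/((j + 6)(j + 7))).
Simplifying, T(j+1) = (j + 1)/(2(j + 7)) = (j+1)/(2((j+1) + 6)),
which is the closed form with m = j+1.
Hence, by induction on m, the claim holds for every m ≥ 1.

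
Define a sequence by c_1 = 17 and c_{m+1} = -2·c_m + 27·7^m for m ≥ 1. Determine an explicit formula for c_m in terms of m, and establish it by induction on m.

Computing the first terms: c_1 = 17, c_2 = 155, c_3 = 1013. This suggests c_m = -(-2)^(m + 1) + 3·7^m.
For the base case m = 1: the formula gives 17 = 17 = c_1.
Inductive step: assume the claim holds for m = p, so c_p = -(-2)^(p + 1) + 3·7^p.
Then c_{p+1} = -2·c_p + 27·7^p = -2·(-(-2)^(p + 1) + 3·7^p) + 27·7^p = -(-2)^(p + 2) + 3·7^(p + 1) = -(-2)^((p+1) + 1) + 3·7^(p+1),
which is the claimed formula at m = p+1.
Hence, by induction on m, the claim holds for every m ≥ 1.

c_m = -(-2)^(m + 1) + 3·7^m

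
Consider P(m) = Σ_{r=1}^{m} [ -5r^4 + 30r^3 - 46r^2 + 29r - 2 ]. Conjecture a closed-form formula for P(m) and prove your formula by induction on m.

We claim P(m) = -m(m^4 - 5m^3 + 2m^2 + m - 5) for all m ≥ 1.
For the base case m = 1: P(1) = 6, and the closed form gives 6. They agree.
Inductive step: assume the claim holds for m = r, so P(r) = r(-r^4 + 5r^3 - 2r^2 - r + 5).
Then P(r+1) = P(r) + (-5r^4 + 10r^3 + 14r^2 + 7r + 6) = (r(-r^4 + 5r^3 - 2r^2 - r + 5)) + (-5r^4 + 10r^3 + 14r^2 + 7r + 6).
Simplifying, P(r+1) = -(r + 1)(r^4 - r^3 - 7r^2 - 6r - 6) = -(r+1)((r+1)^4 - 5(r+1)^3 + 2(r+1)^2 + (r+1) - 5),
which is the closed form with m = r+1.
By the principle of mathematical induction, the result holds for all m ≥ 1.

P(m) = -m(m^4 - 5m^3 + 2m^2 + m - 5)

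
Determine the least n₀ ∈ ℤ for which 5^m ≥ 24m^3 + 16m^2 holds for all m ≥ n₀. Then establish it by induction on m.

At m = 5: 3125 < 3400, so the inequality fails and n₀ ≥ 6. We prove 5^m ≥ 24m^3 + 16m^2 for all m ≥ 6.
When m = 6: 5^m = 15625 and 24m^3 + 16m^2 = 5760, so 15625 ≥ 5760.
For the inductive step, assume it holds for an arbitrary j ≥ 6, so 5^j ≥ 24j^3 + 16j^2.
Then 5^(j + 1) = 5·(5^j) ≥ 5·(24j^3 + 16j^2).
Also, for j ≥ 6 we have 5·(24j^3 + 16j^2) ≥ 24(j+1)^3 + 16(j+1)^2, since 5·(24j^3 + 16j^2) − (24(j+1)^3 + 16(j+1)^2) = 96j^3 - 8j^2 - 104j - 40, which is nonnegative for all j ≥ 6.
Combining, 5^(j + 1) ≥ 24(j+1)^3 + 16(j+1)^2.
This completes the induction.
Hence the smallest such n₀ is 6.

n₀ = 6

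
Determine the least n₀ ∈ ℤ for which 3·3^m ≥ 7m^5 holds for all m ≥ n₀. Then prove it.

At m = 12: 1594323 < 1741824, so the inequality fails and n₀ ≥ 13. We prove 3·3^m ≥ 7m^5 for all m ≥ 13.
Base case (m = 13): 3·3^m = 4782969 and 7m^5 = 2599051, so 4782969 ≥ 2599051.
Suppose the result is true for m = j, so 3·3^j ≥ 7j^5.
Then 3·3^(j + 1) = 3·(3·3^j) ≥ 3·(7j^5).
Also, for j ≥ 13 we have 3·(7j^5) ≥ 7(j+1)^5, since 3 ≥ (1 + 1/j)^5 for all j ≥ 13.
Combining, 3·3^(j + 1) ≥ 7(j+1)^5.
By the principle of mathematical induction, the result holds for all m ≥ 13.
Hence the smallest such n₀ is 13.

n₀ = 13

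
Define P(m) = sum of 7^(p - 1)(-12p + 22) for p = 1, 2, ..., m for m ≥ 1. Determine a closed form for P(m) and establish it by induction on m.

P(m) = 2·7^m(-m + 2) - 4

We claim P(m) = 2·7^m(-m + 2) - 4 for all m ≥ 1.
When m = 1: P(1) = 10, and the closed form gives 10. They agree.
Inductive step: assume the claim holds for m = p, so P(p) = 2·7^p(-p + 2) - 4.
Then P(p+1) = P(p) + (7^p(-12p + 10)) = (2·7^p(-p + 2) - 4) + (7^p(-12p + 10)).
Simplifying, P(p+1) = -14·7^p·p + 14·7^p - 4 = 2·7^(p+1)(-(p+1) + 2) - 4,
which is the closed form with m = p+1.
This completes the induction.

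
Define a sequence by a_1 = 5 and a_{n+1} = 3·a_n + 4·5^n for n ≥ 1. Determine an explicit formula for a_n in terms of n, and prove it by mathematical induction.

Computing the first terms: a_1 = 5, a_2 = 35, a_3 = 205. This suggests a_n = -5·3^(n - 1) + 2·5^n.
Base case (n = 1): the formula gives 5 = 5 = a_1.
For the inductive step, assume it holds for an arbitrary k ≥ 1, so a_k = -5·3^(k - 1) + 2·5^k.
Then a_{k+1} = 3·a_k + 4·5^k = 3·(-5·3^(k - 1) + 2·5^k) + 4·5^k = -5·3^k + 2·5^(k + 1) = -5·3^((k+1) - 1) + 2·5^(k+1),
which is the claimed formula at n = k+1.
This completes the induction.

a_n = -5·3^(n - 1) + 2·5^n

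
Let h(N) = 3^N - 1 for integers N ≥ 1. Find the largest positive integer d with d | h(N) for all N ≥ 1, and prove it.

d = 2

Computing the first values: h(1) = 2 and h(2) = 8; gcd(2, 8) = 2, so d ≤ 2.
We prove 2 | 3^N - 1 for all N ≥ 1 by induction on N.
For the base case N = 1: h(1) = 2 = 2·(1), so 2 | h(1).
For the inductive step, assume it holds for an arbitrary r ≥ 1, i.e. 2 | h(r). Then
3^{r+1} − 1^{r+1} = 3·3^r − 1·1^r = 3·(3^r − 1^r) + (2)·1^r. The first term is divisible by 2 by the inductive hypothesis, and the second term (2)·1^r is divisible by 2 since 2 | 2. Hence 2 | h(r+1).
Hence, by induction on N, the claim holds for every N ≥ 1.
Therefore the largest such d is 2.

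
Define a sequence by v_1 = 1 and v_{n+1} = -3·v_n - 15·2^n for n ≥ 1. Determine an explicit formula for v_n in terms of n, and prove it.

v_n = 7(-3)^(n - 1) - 3·2^n

Computing the first terms: v_1 = 1, v_2 = -33, v_3 = 39. This suggests v_n = 7(-3)^(n - 1) - 3·2^n.
Base case (n = 1): the formula gives 1 = 1 = v_1.
Inductive step: suppose the statement holds for some m ≥ 1, so v_m = 7(-3)^(m - 1) - 3·2^m.
Then v_{m+1} = -3·v_m - 15·2^m = -3·(7(-3)^(m - 1) - 3·2^m) - 15·2^m = 7(-3)^m - 3·2^(m + 1) = 7(-3)^((m+1) - 1) - 3·2^(m+1),
which is the claimed formula at n = m+1.
This completes the induction.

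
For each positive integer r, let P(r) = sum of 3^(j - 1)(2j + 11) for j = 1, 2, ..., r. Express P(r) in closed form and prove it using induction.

P(r) = 3^r(r + 5) - 5

We claim P(r) = 3^r(r + 5) - 5 for all r ≥ 1.
Base case (r = 1): P(1) = 13, and the closed form gives 13. They agree.
Inductive step: assume the claim holds for r = j, so P(j) = 3^j(j + 5) - 5.
Then P(j+1) = P(j) + (3^j(2j + 13)) = (3^j(j + 5) - 5) + (3^j(2j + 13)).
Simplifying, P(j+1) = 3·3^j·j + 18·3^j - 5 = 3^(j+1)((j+1) + 5) - 5,
which is the closed form with r = j+1.
Hence, by induction on r, the claim holds for every r ≥ 1.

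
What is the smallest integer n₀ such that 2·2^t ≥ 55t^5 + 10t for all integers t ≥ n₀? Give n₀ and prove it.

n₀ = 30

At t = 29: 1073741824 < 1128113485, so the inequality fails and n₀ ≥ 30. We prove 2·2^t ≥ 55t^5 + 10t for all t ≥ 30.
Base case (t = 30): 2·2^t = 2147483648 and 55t^5 + 10t = 1336500300, so 2147483648 ≥ 1336500300.
Inductive step: assume the claim holds for t = m, so 2·2^m ≥ 55m^5 + 10m.
Then 2·2^(m + 1) = 2·(2·2^m) ≥ 2·(55m^5 + 10m).
Also, for m ≥ 30 we have 2·(55m^5 + 10m) ≥ 55(m+1)^5 + 10(m+1), since 2·(55m^5 + 10m) − (55(m+1)^5 + 10(m+1)) = 55m^5 - 275m^4 - 550m^3 - 550m^2 - 265m - 65, which is nonnegative for all m ≥ 30.
Combining, 2·2^(m + 1) ≥ 55(m+1)^5 + 10(m+1).
Hence, by induction on t, the claim holds for every t ≥ 30.
Hence the smallest such n₀ is 30.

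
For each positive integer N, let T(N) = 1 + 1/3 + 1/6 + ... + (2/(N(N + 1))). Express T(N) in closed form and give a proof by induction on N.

T(N) = 2N/(N + 1)

We claim T(N) = 2N/(N + 1) for all N ≥ 1.
Base step (N = 1): T(1) = 1, and the closed form gives 1. They agree.
For the inductive step, assume it holds for an arbitrary r ≥ 1, so T(r) = 2r/(r + 1).
Then T(r+1) = T(r) + (2/((r + 1)(r + 2))) = (2r/(r + 1)) + (2/((r + 1)(r + 2))).
Simplifying, T(r+1) = 2(r + 1)/(r + 2) = 2(r+1)/((r+1) + 1),
which is the closed form with N = r+1.
By induction, the statement is established for all N ≥ 1.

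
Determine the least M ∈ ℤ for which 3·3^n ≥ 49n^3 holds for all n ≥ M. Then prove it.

M = 9

At n = 8: 19683 < 25088, so the inequality fails and M ≥ 9. We prove 3·3^n ≥ 49n^3 for all n ≥ 9.
For the base case n = 9: 3·3^n = 59049 and 49n^3 = 35721, so 59049 ≥ 35721.
Inductive step: assume the claim holds for n = p, so 3·3^p ≥ 49p^3.
Then 3·3^(p + 1) = 3·(3·3^p) ≥ 3·(49p^3).
Also, for p ≥ 9 we have 3·(49p^3) ≥ 49(p+1)^3, since 3 ≥ (1 + 1/p)^3 for all p ≥ 9.
Combining, 3·3^(p + 1) ≥ 49(p+1)^3.
By induction, the statement is established for all n ≥ 9.
Hence the smallest such M is 9.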